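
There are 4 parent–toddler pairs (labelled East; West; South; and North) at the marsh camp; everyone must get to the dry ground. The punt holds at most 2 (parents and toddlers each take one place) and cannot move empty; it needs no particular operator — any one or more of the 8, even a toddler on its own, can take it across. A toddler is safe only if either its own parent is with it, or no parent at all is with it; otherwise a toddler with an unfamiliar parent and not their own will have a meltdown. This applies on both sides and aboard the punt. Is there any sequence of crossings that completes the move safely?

Following every safe sequence of crossings from the start, the most of the 8 that can be at the dry ground as the punt arrives there on crossings 1, 3, 5 is 2, 3, 4 respectively; the best ever achieved is 4 of 8.
From crossing 7 on, no configuration arises that was not already reachable earlier: only 44 distinct safe configurations (who is on which side, and where the punt is) can ever be reached, none of them has everyone across, and every continuation just revisits them. So no valid plan exists.

No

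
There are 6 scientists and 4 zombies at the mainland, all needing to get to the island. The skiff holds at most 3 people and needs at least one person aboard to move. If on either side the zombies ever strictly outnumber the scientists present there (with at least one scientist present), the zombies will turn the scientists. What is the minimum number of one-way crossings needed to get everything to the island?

9

Counting alone: each trip to the island takes at most 3 across and each return brings at least 1 back, so after t trips out (and t−1 returns) at most 3t − (t−1) of the 10 are across; that first reaches 10 at t = 5, so at least 9 crossings are needed.
The plan below uses exactly 9 crossings, so it is optimal:
1. 2 zombies → the island.  (the mainland: 6S 2Z; the island: 0S 2Z)
2. 1 zombie ← the mainland.  (the mainland: 6S 3Z; the island: 0S 1Z)
3. 3 zombies → the island.  (the mainland: 6S 0Z; the island: 0S 4Z)
4. 1 zombie ← the mainland.  (the mainland: 6S 1Z; the island: 0S 3Z)
5. 3 scientists → the island.  (the mainland: 3S 1Z; the island: 3S 3Z)
6. 1 zombie ← the mainland.  (the mainland: 3S 2Z; the island: 3S 2Z)
7. 1 scientist and 2 zombies → the island.  (the mainland: 2S 0Z; the island: 4S 4Z)
8. 1 zombie ← the mainland.  (the mainland: 2S 1Z; the island: 4S 3Z)
9. 2 scientists and 1 zombie → the island.  (the mainland: 0S 0Z; the island: 6S 4Z)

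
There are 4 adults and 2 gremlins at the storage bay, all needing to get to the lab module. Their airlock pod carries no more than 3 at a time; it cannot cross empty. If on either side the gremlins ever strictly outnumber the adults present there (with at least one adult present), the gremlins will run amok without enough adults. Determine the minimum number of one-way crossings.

Counting alone: each trip to the lab module takes at most 3 across and each return brings at least 1 back, so after t trips out (and t−1 returns) at most 3t − (t−1) of the 6 are across; that first reaches 6 at t = 3, so at least 5 crossings are needed.
The plan below uses exactly 5 crossings, so it is optimal:
1. 2 gremlins → the lab module.  (the storage bay: 4A 0G; the lab module: 0A 2G)
2. 1 gremlin ← the storage bay.  (the storage bay: 4A 1G; the lab module: 0A 1G)
3. 2 adults and 1 gremlin → the lab module.  (the storage bay: 2A 0G; the lab module: 2A 2G)
4. 1 gremlin ← the storage bay.  (the storage bay: 2A 1G; the lab module: 2A 1G)
5. 2 adults and 1 gremlin → the lab module.  (the storage bay: 0A 0G; the lab module: 4A 2G)

5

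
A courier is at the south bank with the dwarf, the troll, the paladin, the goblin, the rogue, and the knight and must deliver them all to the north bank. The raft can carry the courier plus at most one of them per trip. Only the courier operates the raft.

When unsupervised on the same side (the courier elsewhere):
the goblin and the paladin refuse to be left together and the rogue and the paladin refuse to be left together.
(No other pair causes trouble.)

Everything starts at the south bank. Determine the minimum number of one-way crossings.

13

Counting alone: the courier can take at most 1 across per trip to the north bank, so moving all 6 needs at least 6 loaded trips out, with a return between consecutive ones — at least 11 crossings.
The safety rule pushes this higher. Following every safe sequence of crossings, the most of the 6 that can be at the north bank as the raft arrives there on crossing 11 is 5 — never all 6.
So no plan with fewer than 13 crossings exists, and this one achieves 13:
1. Courier goes to the north bank with the paladin.  [the south bank: the dwarf, the goblin, the knight, the rogue, the troll | the north bank: the paladin]
2. Courier goes back to the south bank alone.  [the south bank: the dwarf, the goblin, the knight, the rogue, the troll | the north bank: the paladin]
3. Courier goes to the north bank with the dwarf.  [the south bank: the goblin, the knight, the rogue, the troll | the north bank: the dwarf, the paladin]
4. Courier goes back to the south bank alone.  [the south bank: the goblin, the knight, the rogue, the troll | the north bank: the dwarf, the paladin]
5. Courier goes to the north bank with the troll.  [the south bank: the goblin, the knight, the rogue | the north bank: the dwarf, the paladin, the troll]
6. Courier goes back to the south bank alone.  [the south bank: the goblin, the knight, the rogue | the north bank: the dwarf, the paladin, the troll]
7. Courier goes to the north bank with the goblin.  [the south bank: the knight, the rogue | the north bank: the dwarf, the goblin, the paladin, the troll]
8. Courier goes back to the south bank with the paladin.  [the south bank: the knight, the paladin, the rogue | the north bank: the dwarf, the goblin, the troll]
9. Courier goes to the north bank with the rogue.  [the south bank: the knight, the paladin | the north bank: the dwarf, the goblin, the rogue, the troll]
10. Courier goes back to the south bank alone.  [the south bank: the knight, the paladin | the north bank: the dwarf, the goblin, the rogue, the troll]
11. Courier goes to the north bank with the knight.  [the south bank: the paladin | the north bank: the dwarf, the goblin, the knight, the rogue, the troll]
12. Courier goes back to the south bank alone.  [the south bank: the paladin | the north bank: the dwarf, the goblin, the knight, the rogue, the troll]
13. Courier goes to the north bank with the paladin.  [the south bank: — | the north bank: the dwarf, the goblin, the knight, the paladin, the rogue, the troll]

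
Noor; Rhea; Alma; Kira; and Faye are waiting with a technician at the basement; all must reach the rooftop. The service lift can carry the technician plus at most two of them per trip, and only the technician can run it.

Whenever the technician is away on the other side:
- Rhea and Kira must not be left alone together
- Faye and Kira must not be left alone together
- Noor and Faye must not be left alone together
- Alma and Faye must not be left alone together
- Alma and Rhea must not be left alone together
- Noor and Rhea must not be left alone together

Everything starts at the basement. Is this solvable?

Yes

1. Technician goes to the rooftop with Faye and Rhea.
2. Technician goes back to the basement alone.
3. Technician goes to the rooftop with Noor.
4. Technician goes back to the basement with Faye and Rhea.
5. Technician goes to the rooftop with Alma and Kira.
6. Technician goes back to the basement alone.
7. Technician goes to the rooftop with Faye and Rhea.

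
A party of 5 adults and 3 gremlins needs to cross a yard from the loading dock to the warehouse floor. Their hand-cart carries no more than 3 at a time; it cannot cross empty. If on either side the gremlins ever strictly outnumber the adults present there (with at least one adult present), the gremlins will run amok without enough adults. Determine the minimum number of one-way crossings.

7

Counting alone: each trip to the warehouse floor takes at most 3 across and each return brings at least 1 back, so after t trips out (and t−1 returns) at most 3t − (t−1) of the 8 are across; that first reaches 8 at t = 4, so at least 7 crossings are needed.
The plan below uses exactly 7 crossings, so it is optimal:
1. 2 gremlins → the warehouse floor.  (the loading dock: 5A 1G; the warehouse floor: 0A 2G)
2. 1 gremlin ← the loading dock.  (the loading dock: 5A 2G; the warehouse floor: 0A 1G)
3. 2 adults and 1 gremlin → the warehouse floor.  (the loading dock: 3A 1G; the warehouse floor: 2A 2G)
4. 1 gremlin ← the loading dock.  (the loading dock: 3A 2G; the warehouse floor: 2A 1G)
5. 1 adult and 2 gremlins → the warehouse floor.  (the loading dock: 2A 0G; the warehouse floor: 3A 3G)
6. 1 gremlin ← the loading dock.  (the loading dock: 2A 1G; the warehouse floor: 3A 2G)
7. 2 adults and 1 gremlin → the warehouse floor.  (the loading dock: 0A 0G; the warehouse floor: 5A 3G)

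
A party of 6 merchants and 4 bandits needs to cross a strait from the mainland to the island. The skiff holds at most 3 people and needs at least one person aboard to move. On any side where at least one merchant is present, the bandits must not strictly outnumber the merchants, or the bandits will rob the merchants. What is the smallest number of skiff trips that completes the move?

Counting alone: each trip to the island takes at most 3 across and each return brings at least 1 back, so after t trips out (and t−1 returns) at most 3t − (t−1) of the 10 are across; that first reaches 10 at t = 5, so at least 9 crossings are needed.
The plan below uses exactly 9 crossings, so it is optimal:
1. 2 bandits → the island.  (the mainland: 6M 2B; the island: 0M 2B)
2. 1 bandit ← the mainland.  (the mainland: 6M 3B; the island: 0M 1B)
3. 3 bandits → the island.  (the mainland: 6M 0B; the island: 0M 4B)
4. 1 bandit ← the mainland.  (the mainland: 6M 1B; the island: 0M 3B)
5. 3 merchants → the island.  (the mainland: 3M 1B; the island: 3M 3B)
6. 1 bandit ← the mainland.  (the mainland: 3M 2B; the island: 3M 2B)
7. 1 merchant and 2 bandits → the island.  (the mainland: 2M 0B; the island: 4M 4B)
8. 1 bandit ← the mainland.  (the mainland: 2M 1B; the island: 4M 3B)
9. 2 merchants and 1 bandit → the island.  (the mainland: 0M 0B; the island: 6M 4B)

9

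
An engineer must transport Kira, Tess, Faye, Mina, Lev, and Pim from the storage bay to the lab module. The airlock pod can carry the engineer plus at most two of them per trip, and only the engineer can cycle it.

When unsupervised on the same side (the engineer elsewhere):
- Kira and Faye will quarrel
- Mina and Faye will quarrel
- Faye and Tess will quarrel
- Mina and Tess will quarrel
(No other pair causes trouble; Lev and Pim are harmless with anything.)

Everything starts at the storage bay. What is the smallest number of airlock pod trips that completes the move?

9

Counting alone: the engineer can take at most 2 across per trip to the lab module, so moving all 6 needs at least 3 loaded trips out, with a return between consecutive ones — at least 5 crossings.
The safety rule pushes this higher. Following every safe sequence of crossings, the most of the 6 that can be at the lab module as the airlock pod arrives there on crossings 5, 7 is 4, 5 respectively — never all 6.
So no plan with fewer than 9 crossings exists, and this one achieves 9:
1. Engineer goes to the lab module with Faye and Tess.  [the storage bay: Kira, Lev, Mina, Pim | the lab module: Faye, Tess]
2. Engineer goes back to the storage bay with Tess.  [the storage bay: Kira, Lev, Mina, Pim, Tess | the lab module: Faye]
3. Engineer goes to the lab module with Kira and Tess.  [the storage bay: Lev, Mina, Pim | the lab module: Faye, Kira, Tess]
4. Engineer goes back to the storage bay with Faye.  [the storage bay: Faye, Lev, Mina, Pim | the lab module: Kira, Tess]
5. Engineer goes to the lab module with Faye and Lev.  [the storage bay: Mina, Pim | the lab module: Faye, Kira, Lev, Tess]
6. Engineer goes back to the storage bay with Faye.  [the storage bay: Faye, Mina, Pim | the lab module: Kira, Lev, Tess]
7. Engineer goes to the lab module with Faye and Pim.  [the storage bay: Mina | the lab module: Faye, Kira, Lev, Pim, Tess]
8. Engineer goes back to the storage bay with Faye.  [the storage bay: Faye, Mina | the lab module: Kira, Lev, Pim, Tess]
9. Engineer goes to the lab module with Faye and Mina.  [the storage bay: — | the lab module: Faye, Kira, Lev, Mina, Pim, Tess]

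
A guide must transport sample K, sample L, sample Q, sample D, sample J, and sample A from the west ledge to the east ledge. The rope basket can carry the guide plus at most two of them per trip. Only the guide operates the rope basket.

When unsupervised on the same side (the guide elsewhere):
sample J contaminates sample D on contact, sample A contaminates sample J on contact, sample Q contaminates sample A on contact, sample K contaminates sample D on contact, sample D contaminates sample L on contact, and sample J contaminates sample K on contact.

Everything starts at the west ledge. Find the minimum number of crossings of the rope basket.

impossible

Whatever the first load, the items left behind include a forbidden pair without the guide. No opening move is safe, so no plan exists.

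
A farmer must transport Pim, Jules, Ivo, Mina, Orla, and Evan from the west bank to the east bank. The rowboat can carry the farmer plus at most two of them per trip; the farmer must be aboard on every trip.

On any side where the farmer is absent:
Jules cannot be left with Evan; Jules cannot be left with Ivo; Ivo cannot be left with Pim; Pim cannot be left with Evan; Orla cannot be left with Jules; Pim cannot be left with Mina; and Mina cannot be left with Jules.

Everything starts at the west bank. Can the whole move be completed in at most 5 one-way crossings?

No

Counting alone: the farmer can take at most 2 across per trip to the east bank, so moving all 6 needs at least 3 loaded trips out, with a return between consecutive ones — at least 5 crossings.
The safety rule pushes this higher. Following every safe sequence of crossings, the most of the 6 that can be at the east bank as the rowboat arrives there on crossing 5 is 4 — never all 6.
So the move cannot be finished within 5 crossings. (The shortest complete plan takes 7:)
1. Farmer goes to the east bank with Jules and Pim.
2. Farmer goes back to the west bank alone.
3. Farmer goes to the east bank with Ivo and Mina.
4. Farmer goes back to the west bank with Jules and Pim.
5. Farmer goes to the east bank with Evan and Orla.
6. Farmer goes back to the west bank alone.
7. Farmer goes to the east bank with Jules and Pim.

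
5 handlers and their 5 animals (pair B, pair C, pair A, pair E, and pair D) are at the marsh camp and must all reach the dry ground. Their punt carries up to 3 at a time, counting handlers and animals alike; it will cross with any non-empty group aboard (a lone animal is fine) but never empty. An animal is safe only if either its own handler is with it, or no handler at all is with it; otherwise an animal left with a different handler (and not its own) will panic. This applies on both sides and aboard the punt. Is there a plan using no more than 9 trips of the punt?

No

Counting alone: each trip to the dry ground takes at most 3 across and each return brings at least 1 back, so after t trips out (and t−1 returns) at most 3t − (t−1) of the 10 are across; that first reaches 10 at t = 5, so at least 9 crossings are needed.
The safety rule pushes this higher. Following every safe sequence of crossings, the most of the 10 that can be at the dry ground as the punt arrives there on crossing 9 is 9 — never all 10.
So the move cannot be finished within 9 crossings. (The shortest complete plan takes 11:)
1. animal B and handler B cross → the dry ground.
2. handler B crosses ← the marsh camp.
3. animal A, animal C, and animal E cross → the dry ground.
4. animal B crosses ← the marsh camp.
5. handler A, handler C, and handler E cross → the dry ground.
6. animal C and handler C cross ← the marsh camp.
7. handler B, handler C, and handler D cross → the dry ground.
8. animal A crosses ← the marsh camp.
9. animal B and animal C cross → the dry ground.
10. animal B crosses ← the marsh camp.
11. animal A, animal B, and animal D cross → the dry ground.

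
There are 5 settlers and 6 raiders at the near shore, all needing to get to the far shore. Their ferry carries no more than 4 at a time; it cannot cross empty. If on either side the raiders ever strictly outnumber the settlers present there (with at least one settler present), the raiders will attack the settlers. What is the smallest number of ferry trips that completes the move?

The raiders already outnumber the settlers at the near shore before anyone moves, so the starting position itself is disallowed.

impossible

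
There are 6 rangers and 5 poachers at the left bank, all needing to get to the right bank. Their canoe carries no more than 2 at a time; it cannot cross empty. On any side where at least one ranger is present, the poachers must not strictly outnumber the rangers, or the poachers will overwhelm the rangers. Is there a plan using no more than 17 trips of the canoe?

Counting alone: each trip to the right bank takes at most 2 across and each return brings at least 1 back, so after t trips out (and t−1 returns) at most 2t − (t−1) of the 11 are across; that first reaches 11 at t = 10, so at least 19 crossings are needed.
Since 17 < 19, 17 crossings cannot be enough. (The shortest complete plan in fact takes 19:)
1. 2 poachers → the right bank.  (the left bank: 6R 3P; the right bank: 0R 2P)
2. 1 poacher ← the left bank.  (the left bank: 6R 4P; the right bank: 0R 1P)
3. 2 poachers → the right bank.  (the left bank: 6R 2P; the right bank: 0R 3P)
4. 1 poacher ← the left bank.  (the left bank: 6R 3P; the right bank: 0R 2P)
5. 2 rangers → the right bank.  (the left bank: 4R 3P; the right bank: 2R 2P)
6. 1 poacher ← the left bank.  (the left bank: 4R 4P; the right bank: 2R 1P)
7. 1 ranger and 1 poacher → the right bank.  (the left bank: 3R 3P; the right bank: 3R 2P)
8. 1 ranger ← the left bank.  (the left bank: 4R 3P; the right bank: 2R 2P)
9. 1 ranger and 1 poacher → the right bank.  (the left bank: 3R 2P; the right bank: 3R 3P)
10. 1 poacher ← the left bank.  (the left bank: 3R 3P; the right bank: 3R 2P)
11. 1 ranger and 1 poacher → the right bank.  (the left bank: 2R 2P; the right bank: 4R 3P)
12. 1 ranger ← the left bank.  (the left bank: 3R 2P; the right bank: 3R 3P)
13. 1 ranger and 1 poacher → the right bank.  (the left bank: 2R 1P; the right bank: 4R 4P)
14. 1 poacher ← the left bank.  (the left bank: 2R 2P; the right bank: 4R 3P)
15. 1 ranger and 1 poacher → the right bank.  (the left bank: 1R 1P; the right bank: 5R 4P)
16. 1 ranger ← the left bank.  (the left bank: 2R 1P; the right bank: 4R 4P)
17. 1 ranger and 1 poacher → the right bank.  (the left bank: 1R 0P; the right bank: 5R 5P)
18. 1 poacher ← the left bank.  (the left bank: 1R 1P; the right bank: 5R 4P)
19. 1 ranger and 1 poacher → the right bank.  (the left bank: 0R 0P; the right bank: 6R 5P)

No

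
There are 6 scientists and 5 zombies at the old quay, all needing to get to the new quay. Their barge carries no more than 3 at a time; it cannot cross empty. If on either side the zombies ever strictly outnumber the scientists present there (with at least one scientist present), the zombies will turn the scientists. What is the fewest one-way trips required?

Counting alone: each trip to the new quay takes at most 3 across and each return brings at least 1 back, so after t trips out (and t−1 returns) at most 3t − (t−1) of the 11 are across; that first reaches 11 at t = 5, so at least 9 crossings are needed.
The plan below uses exactly 9 crossings, so it is optimal:
1. 3 zombies → the new quay.  (the old quay: 6S 2Z; the new quay: 0S 3Z)
2. 1 zombie ← the old quay.  (the old quay: 6S 3Z; the new quay: 0S 2Z)
3. 3 scientists → the new quay.  (the old quay: 3S 3Z; the new quay: 3S 2Z)
4. 1 scientist ← the old quay.  (the old quay: 4S 3Z; the new quay: 2S 2Z)
5. 2 scientists and 1 zombie → the new quay.  (the old quay: 2S 2Z; the new quay: 4S 3Z)
6. 1 scientist ← the old quay.  (the old quay: 3S 2Z; the new quay: 3S 3Z)
7. 2 scientists and 1 zombie → the new quay.  (the old quay: 1S 1Z; the new quay: 5S 4Z)
8. 1 scientist ← the old quay.  (the old quay: 2S 1Z; the new quay: 4S 4Z)
9. 2 scientists and 1 zombie → the new quay.  (the old quay: 0S 0Z; the new quay: 6S 5Z)

9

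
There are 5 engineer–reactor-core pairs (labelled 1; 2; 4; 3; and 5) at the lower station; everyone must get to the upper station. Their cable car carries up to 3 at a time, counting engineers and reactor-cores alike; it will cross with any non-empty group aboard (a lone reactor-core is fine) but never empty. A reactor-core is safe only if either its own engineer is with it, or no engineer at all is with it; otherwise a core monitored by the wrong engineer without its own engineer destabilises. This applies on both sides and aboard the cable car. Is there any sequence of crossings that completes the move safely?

1. engineer 1 and reactor-core 1 cross → the upper station.
2. engineer 1 crosses ← the lower station.
3. reactor-core 2, reactor-core 3, and reactor-core 4 cross → the upper station.
4. reactor-core 1 crosses ← the lower station.
5. engineer 2, engineer 3, and engineer 4 cross → the upper station.
6. engineer 2 and reactor-core 2 cross ← the lower station.
7. engineer 1, engineer 2, and engineer 5 cross → the upper station.
8. reactor-core 4 crosses ← the lower station.
9. reactor-core 1 and reactor-core 2 cross → the upper station.
10. reactor-core 1 crosses ← the lower station.
11. reactor-core 1, reactor-core 4, and reactor-core 5 cross → the upper station.

Yes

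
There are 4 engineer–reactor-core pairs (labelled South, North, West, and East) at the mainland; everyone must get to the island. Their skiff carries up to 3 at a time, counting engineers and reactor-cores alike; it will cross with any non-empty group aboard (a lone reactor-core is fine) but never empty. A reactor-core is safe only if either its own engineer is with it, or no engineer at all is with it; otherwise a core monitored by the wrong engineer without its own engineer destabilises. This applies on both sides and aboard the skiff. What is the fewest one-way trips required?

9

Counting alone: each trip to the island takes at most 3 across and each return brings at least 1 back, so after t trips out (and t−1 returns) at most 3t − (t−1) of the 8 are across; that first reaches 8 at t = 4, so at least 7 crossings are needed.
The safety rule pushes this higher. Following every safe sequence of crossings, the most of the 8 that can be at the island as the skiff arrives there on crossing 7 is 7 — never all 8.
So no plan with fewer than 9 crossings exists, and this one achieves 9:
1. engineer South and reactor-core South cross → the island.
2. engineer South crosses ← the mainland.
3. engineer North, engineer South, and reactor-core North cross → the island.
4. engineer South and reactor-core South cross ← the mainland.
5. engineer East, engineer South, and engineer West cross → the island.
6. reactor-core North crosses ← the mainland.
7. reactor-core North and reactor-core South cross → the island.
8. reactor-core South crosses ← the mainland.
9. reactor-core East, reactor-core South, and reactor-core West cross → the island.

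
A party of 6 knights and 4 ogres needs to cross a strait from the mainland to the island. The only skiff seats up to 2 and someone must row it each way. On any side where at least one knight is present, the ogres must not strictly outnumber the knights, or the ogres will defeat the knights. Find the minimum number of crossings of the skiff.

17

Counting alone: each trip to the island takes at most 2 across and each return brings at least 1 back, so after t trips out (and t−1 returns) at most 2t − (t−1) of the 10 are across; that first reaches 10 at t = 9, so at least 17 crossings are needed.
The plan below uses exactly 17 crossings, so it is optimal:
1. 2 ogres → the island.  (the mainland: 6K 2O; the island: 0K 2O)
2. 1 ogre ← the mainland.  (the mainland: 6K 3O; the island: 0K 1O)
3. 2 ogres → the island.  (the mainland: 6K 1O; the island: 0K 3O)
4. 1 ogre ← the mainland.  (the mainland: 6K 2O; the island: 0K 2O)
5. 2 knights → the island.  (the mainland: 4K 2O; the island: 2K 2O)
6. 1 ogre ← the mainland.  (the mainland: 4K 3O; the island: 2K 1O)
7. 1 knight and 1 ogre → the island.  (the mainland: 3K 2O; the island: 3K 2O)
8. 1 ogre ← the mainland.  (the mainland: 3K 3O; the island: 3K 1O)
9. 2 ogres → the island.  (the mainland: 3K 1O; the island: 3K 3O)
10. 1 ogre ← the mainland.  (the mainland: 3K 2O; the island: 3K 2O)
11. 1 knight and 1 ogre → the island.  (the mainland: 2K 1O; the island: 4K 3O)
12. 1 ogre ← the mainland.  (the mainland: 2K 2O; the island: 4K 2O)
13. 2 ogres → the island.  (the mainland: 2K 0O; the island: 4K 4O)
14. 1 ogre ← the mainland.  (the mainland: 2K 1O; the island: 4K 3O)
15. 1 knight and 1 ogre → the island.  (the mainland: 1K 0O; the island: 5K 4O)
16. 1 ogre ← the mainland.  (the mainland: 1K 1O; the island: 5K 3O)
17. 1 knight and 1 ogre → the island.  (the mainland: 0K 0O; the island: 6K 4O)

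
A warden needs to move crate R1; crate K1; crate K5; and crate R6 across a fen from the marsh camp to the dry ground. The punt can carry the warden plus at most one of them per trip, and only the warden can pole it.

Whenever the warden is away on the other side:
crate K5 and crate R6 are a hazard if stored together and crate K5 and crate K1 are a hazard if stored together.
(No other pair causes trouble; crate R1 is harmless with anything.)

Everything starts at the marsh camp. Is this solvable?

Yes

1. Warden goes to the dry ground with crate K5.  [the marsh camp: crate K1, crate R1, crate R6 | the dry ground: crate K5]
2. Warden goes back to the marsh camp alone.  [the marsh camp: crate K1, crate R1, crate R6 | the dry ground: crate K5]
3. Warden goes to the dry ground with crate R1.  [the marsh camp: crate K1, crate R6 | the dry ground: crate K5, crate R1]
4. Warden goes back to the marsh camp alone.  [the marsh camp: crate K1, crate R6 | the dry ground: crate K5, crate R1]
5. Warden goes to the dry ground with crate K1.  [the marsh camp: crate R6 | the dry ground: crate K1, crate K5, crate R1]
6. Warden goes back to the marsh camp with crate K5.  [the marsh camp: crate K5, crate R6 | the dry ground: crate K1, crate R1]
7. Warden goes to the dry ground with crate R6.  [the marsh camp: crate K5 | the dry ground: crate K1, crate R1, crate R6]
8. Warden goes back to the marsh camp alone.  [the marsh camp: crate K5 | the dry ground: crate K1, crate R1, crate R6]
9. Warden goes to the dry ground with crate K5.  [the marsh camp: — | the dry ground: crate K1, crate K5, crate R1, crate R6]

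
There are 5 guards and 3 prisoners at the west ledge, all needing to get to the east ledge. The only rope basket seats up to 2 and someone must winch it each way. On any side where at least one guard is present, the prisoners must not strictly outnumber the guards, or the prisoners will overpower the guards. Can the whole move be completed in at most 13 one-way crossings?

Yes

Yes — this plan uses 13 crossings (≤ 13):
1. 2 prisoners → the east ledge.  (the west ledge: 5G 1P; the east ledge: 0G 2P)
2. 1 prisoner ← the west ledge.  (the west ledge: 5G 2P; the east ledge: 0G 1P)
3. 2 prisoners → the east ledge.  (the west ledge: 5G 0P; the east ledge: 0G 3P)
4. 1 prisoner ← the west ledge.  (the west ledge: 5G 1P; the east ledge: 0G 2P)
5. 2 guards → the east ledge.  (the west ledge: 3G 1P; the east ledge: 2G 2P)
6. 1 prisoner ← the west ledge.  (the west ledge: 3G 2P; the east ledge: 2G 1P)
7. 1 guard and 1 prisoner → the east ledge.  (the west ledge: 2G 1P; the east ledge: 3G 2P)
8. 1 prisoner ← the west ledge.  (the west ledge: 2G 2P; the east ledge: 3G 1P)
9. 2 prisoners → the east ledge.  (the west ledge: 2G 0P; the east ledge: 3G 3P)
10. 1 prisoner ← the west ledge.  (the west ledge: 2G 1P; the east ledge: 3G 2P)
11. 1 guard and 1 prisoner → the east ledge.  (the west ledge: 1G 0P; the east ledge: 4G 3P)
12. 1 prisoner ← the west ledge.  (the west ledge: 1G 1P; the east ledge: 4G 2P)
13. 1 guard and 1 prisoner → the east ledge.  (the west ledge: 0G 0P; the east ledge: 5G 3P)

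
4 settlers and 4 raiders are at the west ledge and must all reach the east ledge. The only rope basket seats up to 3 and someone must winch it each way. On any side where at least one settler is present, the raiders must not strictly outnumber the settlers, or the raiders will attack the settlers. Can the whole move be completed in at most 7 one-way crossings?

Counting alone: each trip to the east ledge takes at most 3 across and each return brings at least 1 back, so after t trips out (and t−1 returns) at most 3t − (t−1) of the 8 are across; that first reaches 8 at t = 4, so at least 7 crossings are needed.
The safety rule pushes this higher. Following every safe sequence of crossings, the most of the 8 that can be at the east ledge as the rope basket arrives there on crossing 7 is 7 — never all 8.
So the move cannot be finished within 7 crossings. (The shortest complete plan takes 9:)
1. 2 raiders → the east ledge.  (the west ledge: 4S 2R; the east ledge: 0S 2R)
2. 1 raider ← the west ledge.  (the west ledge: 4S 3R; the east ledge: 0S 1R)
3. 3 raiders → the east ledge.  (the west ledge: 4S 0R; the east ledge: 0S 4R)
4. 1 raider ← the west ledge.  (the west ledge: 4S 1R; the east ledge: 0S 3R)
5. 3 settlers → the east ledge.  (the west ledge: 1S 1R; the east ledge: 3S 3R)
6. 1 settler and 1 raider ← the west ledge.  (the west ledge: 2S 2R; the east ledge: 2S 2R)
7. 2 settlers → the east ledge.  (the west ledge: 0S 2R; the east ledge: 4S 2R)
8. 1 raider ← the west ledge.  (the west ledge: 0S 3R; the east ledge: 4S 1R)
9. 3 raiders → the east ledge.  (the west ledge: 0S 0R; the east ledge: 4S 4R)

No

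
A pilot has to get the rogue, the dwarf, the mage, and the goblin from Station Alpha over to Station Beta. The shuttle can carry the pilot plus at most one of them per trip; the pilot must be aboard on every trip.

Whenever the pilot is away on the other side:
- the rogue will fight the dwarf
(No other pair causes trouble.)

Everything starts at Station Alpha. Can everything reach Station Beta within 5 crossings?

No

Counting alone: the pilot can take at most 1 across per trip to Station Beta, so moving all 4 needs at least 4 loaded trips out, with a return between consecutive ones — at least 7 crossings.
Since 5 < 7, 5 crossings cannot be enough. (The shortest complete plan in fact takes 7:)
1. Pilot goes to Station Beta with the rogue.  [Station Alpha: the dwarf, the goblin, the mage | Station Beta: the rogue]
2. Pilot goes back to Station Alpha alone.  [Station Alpha: the dwarf, the goblin, the mage | Station Beta: the rogue]
3. Pilot goes to Station Beta with the mage.  [Station Alpha: the dwarf, the goblin | Station Beta: the mage, the rogue]
4. Pilot goes back to Station Alpha alone.  [Station Alpha: the dwarf, the goblin | Station Beta: the mage, the rogue]
5. Pilot goes to Station Beta with the goblin.  [Station Alpha: the dwarf | Station Beta: the goblin, the mage, the rogue]
6. Pilot goes back to Station Alpha alone.  [Station Alpha: the dwarf | Station Beta: the goblin, the mage, the rogue]
7. Pilot goes to Station Beta with the dwarf.  [Station Alpha: — | Station Beta: the dwarf, the goblin, the mage, the rogue]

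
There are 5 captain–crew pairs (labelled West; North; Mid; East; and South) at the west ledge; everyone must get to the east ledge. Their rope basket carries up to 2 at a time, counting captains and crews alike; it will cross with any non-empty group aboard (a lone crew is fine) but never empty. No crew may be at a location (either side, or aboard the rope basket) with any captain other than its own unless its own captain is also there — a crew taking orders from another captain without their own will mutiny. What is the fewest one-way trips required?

Following every safe sequence of crossings from the start, the most of the 10 that can be at the east ledge as the rope basket arrives there on crossings 1, 3, 5, 7 is 2, 3, 4, 5 respectively; the best ever achieved is 5 of 10.
From crossing 9 on, no configuration arises that was not already reachable earlier: only 82 distinct safe configurations (who is on which side, and where the rope basket is) can ever be reached, none of them has everyone across, and every continuation just revisits them. So no valid plan exists.

impossible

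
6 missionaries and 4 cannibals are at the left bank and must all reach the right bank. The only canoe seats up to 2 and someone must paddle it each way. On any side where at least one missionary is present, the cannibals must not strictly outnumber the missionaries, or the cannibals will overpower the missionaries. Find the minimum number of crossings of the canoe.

Counting alone: each trip to the right bank takes at most 2 across and each return brings at least 1 back, so after t trips out (and t−1 returns) at most 2t − (t−1) of the 10 are across; that first reaches 10 at t = 9, so at least 17 crossings are needed.
The plan below uses exactly 17 crossings, so it is optimal:
1. 2 cannibals → the right bank.  (the left bank: 6M 2C; the right bank: 0M 2C)
2. 1 cannibal ← the left bank.  (the left bank: 6M 3C; the right bank: 0M 1C)
3. 2 cannibals → the right bank.  (the left bank: 6M 1C; the right bank: 0M 3C)
4. 1 cannibal ← the left bank.  (the left bank: 6M 2C; the right bank: 0M 2C)
5. 2 missionaries → the right bank.  (the left bank: 4M 2C; the right bank: 2M 2C)
6. 1 cannibal ← the left bank.  (the left bank: 4M 3C; the right bank: 2M 1C)
7. 1 missionary and 1 cannibal → the right bank.  (the left bank: 3M 2C; the right bank: 3M 2C)
8. 1 cannibal ← the left bank.  (the left bank: 3M 3C; the right bank: 3M 1C)
9. 2 cannibals → the right bank.  (the left bank: 3M 1C; the right bank: 3M 3C)
10. 1 cannibal ← the left bank.  (the left bank: 3M 2C; the right bank: 3M 2C)
11. 1 missionary and 1 cannibal → the right bank.  (the left bank: 2M 1C; the right bank: 4M 3C)
12. 1 cannibal ← the left bank.  (the left bank: 2M 2C; the right bank: 4M 2C)
13. 2 cannibals → the right bank.  (the left bank: 2M 0C; the right bank: 4M 4C)
14. 1 cannibal ← the left bank.  (the left bank: 2M 1C; the right bank: 4M 3C)
15. 1 missionary and 1 cannibal → the right bank.  (the left bank: 1M 0C; the right bank: 5M 4C)
16. 1 cannibal ← the left bank.  (the left bank: 1M 1C; the right bank: 5M 3C)
17. 1 missionary and 1 cannibal → the right bank.  (the left bank: 0M 0C; the right bank: 6M 4C)

17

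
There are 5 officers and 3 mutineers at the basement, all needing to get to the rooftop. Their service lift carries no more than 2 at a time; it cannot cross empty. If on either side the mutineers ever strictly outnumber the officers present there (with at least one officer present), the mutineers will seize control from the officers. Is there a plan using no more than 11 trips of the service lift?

No

Counting alone: each trip to the rooftop takes at most 2 across and each return brings at least 1 back, so after t trips out (and t−1 returns) at most 2t − (t−1) of the 8 are across; that first reaches 8 at t = 7, so at least 13 crossings are needed.
Since 11 < 13, 11 crossings cannot be enough. (The shortest complete plan in fact takes 13:)
1. 2 mutineers → the rooftop.  (the basement: 5O 1M; the rooftop: 0O 2M)
2. 1 mutineer ← the basement.  (the basement: 5O 2M; the rooftop: 0O 1M)
3. 2 mutineers → the rooftop.  (the basement: 5O 0M; the rooftop: 0O 3M)
4. 1 mutineer ← the basement.  (the basement: 5O 1M; the rooftop: 0O 2M)
5. 2 officers → the rooftop.  (the basement: 3O 1M; the rooftop: 2O 2M)
6. 1 mutineer ← the basement.  (the basement: 3O 2M; the rooftop: 2O 1M)
7. 1 officer and 1 mutineer → the rooftop.  (the basement: 2O 1M; the rooftop: 3O 2M)
8. 1 mutineer ← the basement.  (the basement: 2O 2M; the rooftop: 3O 1M)
9. 2 mutineers → the rooftop.  (the basement: 2O 0M; the rooftop: 3O 3M)
10. 1 mutineer ← the basement.  (the basement: 2O 1M; the rooftop: 3O 2M)
11. 1 officer and 1 mutineer → the rooftop.  (the basement: 1O 0M; the rooftop: 4O 3M)
12. 1 mutineer ← the basement.  (the basement: 1O 1M; the rooftop: 4O 2M)
13. 1 officer and 1 mutineer → the rooftop.  (the basement: 0O 0M; the rooftop: 5O 3M)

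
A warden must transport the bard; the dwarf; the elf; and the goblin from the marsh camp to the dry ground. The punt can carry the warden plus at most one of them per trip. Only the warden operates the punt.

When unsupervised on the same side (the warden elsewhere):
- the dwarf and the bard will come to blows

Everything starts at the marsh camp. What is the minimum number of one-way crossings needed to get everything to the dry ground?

Counting alone: the warden can take at most 1 across per trip to the dry ground, so moving all 4 needs at least 4 loaded trips out, with a return between consecutive ones — at least 7 crossings.
The plan below uses exactly 7 crossings, so it is optimal:
1. Warden goes to the dry ground with the bard.
2. Warden goes back to the marsh camp alone.
3. Warden goes to the dry ground with the elf.
4. Warden goes back to the marsh camp alone.
5. Warden goes to the dry ground with the goblin.
6. Warden goes back to the marsh camp alone.
7. Warden goes to the dry ground with the dwarf.

7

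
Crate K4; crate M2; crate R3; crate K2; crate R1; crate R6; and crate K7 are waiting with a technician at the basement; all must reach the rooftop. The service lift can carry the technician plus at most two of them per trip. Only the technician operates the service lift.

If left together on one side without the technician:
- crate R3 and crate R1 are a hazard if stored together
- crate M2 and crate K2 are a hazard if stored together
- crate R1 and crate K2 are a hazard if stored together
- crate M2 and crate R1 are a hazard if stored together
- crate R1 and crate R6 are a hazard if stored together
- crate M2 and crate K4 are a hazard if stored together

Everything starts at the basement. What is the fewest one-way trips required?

Counting alone: the technician can take at most 2 across per trip to the rooftop, so moving all 7 needs at least 4 loaded trips out, with a return between consecutive ones — at least 7 crossings.
The safety rule pushes this higher. Following every safe sequence of crossings, the most of the 7 that can be at the rooftop as the service lift arrives there on crossings 7, 9 is 5, 6 respectively — never all 7.
So no plan with fewer than 11 crossings exists, and this one achieves 11:
1. Technician goes to the rooftop with crate M2 and crate R1.  [the basement: crate K2, crate K4, crate K7, crate R3, crate R6 | the rooftop: crate M2, crate R1]
2. Technician goes back to the basement with crate M2.  [the basement: crate K2, crate K4, crate K7, crate M2, crate R3, crate R6 | the rooftop: crate R1]
3. Technician goes to the rooftop with crate K4 and crate M2.  [the basement: crate K2, crate K7, crate R3, crate R6 | the rooftop: crate K4, crate M2, crate R1]
4. Technician goes back to the basement with crate M2.  [the basement: crate K2, crate K7, crate M2, crate R3, crate R6 | the rooftop: crate K4, crate R1]
5. Technician goes to the rooftop with crate K7 and crate M2.  [the basement: crate K2, crate R3, crate R6 | the rooftop: crate K4, crate K7, crate M2, crate R1]
6. Technician goes back to the basement with crate M2.  [the basement: crate K2, crate M2, crate R3, crate R6 | the rooftop: crate K4, crate K7, crate R1]
7. Technician goes to the rooftop with crate K2 and crate R3.  [the basement: crate M2, crate R6 | the rooftop: crate K2, crate K4, crate K7, crate R1, crate R3]
8. Technician goes back to the basement with crate R1.  [the basement: crate M2, crate R1, crate R6 | the rooftop: crate K2, crate K4, crate K7, crate R3]
9. Technician goes to the rooftop with crate M2 and crate R6.  [the basement: crate R1 | the rooftop: crate K2, crate K4, crate K7, crate M2, crate R3, crate R6]
10. Technician goes back to the basement with crate M2.  [the basement: crate M2, crate R1 | the rooftop: crate K2, crate K4, crate K7, crate R3, crate R6]
11. Technician goes to the rooftop with crate M2 and crate R1.  [the basement: — | the rooftop: crate K2, crate K4, crate K7, crate M2, crate R1, crate R3, crate R6]

11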